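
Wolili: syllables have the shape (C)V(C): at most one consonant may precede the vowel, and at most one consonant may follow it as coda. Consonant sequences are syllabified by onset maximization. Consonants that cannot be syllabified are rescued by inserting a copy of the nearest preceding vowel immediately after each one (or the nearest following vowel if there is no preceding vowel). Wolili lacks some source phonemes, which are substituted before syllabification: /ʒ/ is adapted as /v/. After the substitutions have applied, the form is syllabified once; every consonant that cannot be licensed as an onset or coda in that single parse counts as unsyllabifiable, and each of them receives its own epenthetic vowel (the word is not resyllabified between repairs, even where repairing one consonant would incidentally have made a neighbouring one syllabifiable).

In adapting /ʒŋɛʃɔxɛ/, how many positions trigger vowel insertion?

1

After substitution the input is /vŋɛʃɔxɛ/.
The unsyllabifiable consonants are /v/; each receives one epenthetic vowel.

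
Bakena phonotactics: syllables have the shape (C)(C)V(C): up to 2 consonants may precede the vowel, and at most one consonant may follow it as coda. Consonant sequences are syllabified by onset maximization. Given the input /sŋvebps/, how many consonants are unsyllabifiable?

3

Under (C)(C)V(C), the unsyllabifiable consonants are /s/, /p/, /s/ (at most one coda consonant is licensed; onsets may contain at most 2 consonants).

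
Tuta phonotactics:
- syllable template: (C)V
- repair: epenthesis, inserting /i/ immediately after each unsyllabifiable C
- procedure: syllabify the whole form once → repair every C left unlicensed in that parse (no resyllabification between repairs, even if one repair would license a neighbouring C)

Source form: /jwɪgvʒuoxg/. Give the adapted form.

The consonants /j/, /g/, /v/, /x/, /g/ cannot be parsed into a legal (C)V syllable (no codas are permitted; onsets are limited to one consonant).
Each unlicensed consonant becomes the onset of a new syllable: /j/ → /ji/, /g/ → /gi/, /v/ → /vi/, /x/ → /xi/, /g/ → /gi/.

jiwɪgiviʒuoxigi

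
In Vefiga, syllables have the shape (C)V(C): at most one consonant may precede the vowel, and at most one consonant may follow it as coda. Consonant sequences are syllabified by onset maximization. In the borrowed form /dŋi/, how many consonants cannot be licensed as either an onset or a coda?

The consonants /d/ cannot be parsed into a legal (C)V(C) syllable (at most one coda consonant is licensed; onsets are limited to one consonant).

1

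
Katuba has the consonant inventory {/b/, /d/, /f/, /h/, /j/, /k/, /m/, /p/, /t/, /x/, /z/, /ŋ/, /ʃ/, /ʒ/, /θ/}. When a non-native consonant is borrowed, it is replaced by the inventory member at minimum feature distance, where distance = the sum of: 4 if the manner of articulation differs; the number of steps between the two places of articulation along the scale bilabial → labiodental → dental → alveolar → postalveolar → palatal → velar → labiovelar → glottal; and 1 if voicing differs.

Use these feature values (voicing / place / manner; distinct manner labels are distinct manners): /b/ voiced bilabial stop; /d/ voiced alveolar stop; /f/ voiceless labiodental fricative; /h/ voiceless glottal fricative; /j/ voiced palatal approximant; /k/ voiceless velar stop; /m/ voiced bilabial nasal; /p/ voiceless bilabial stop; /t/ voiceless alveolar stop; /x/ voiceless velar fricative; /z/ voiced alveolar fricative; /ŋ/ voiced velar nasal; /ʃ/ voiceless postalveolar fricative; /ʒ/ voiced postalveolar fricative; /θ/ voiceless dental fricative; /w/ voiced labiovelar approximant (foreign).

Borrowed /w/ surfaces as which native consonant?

j

/j/ is closest: same manner (approximant), place distance 2 (labiovelar→palatal), same voicing; total 2. Next closest is /ŋ/ at distance 5.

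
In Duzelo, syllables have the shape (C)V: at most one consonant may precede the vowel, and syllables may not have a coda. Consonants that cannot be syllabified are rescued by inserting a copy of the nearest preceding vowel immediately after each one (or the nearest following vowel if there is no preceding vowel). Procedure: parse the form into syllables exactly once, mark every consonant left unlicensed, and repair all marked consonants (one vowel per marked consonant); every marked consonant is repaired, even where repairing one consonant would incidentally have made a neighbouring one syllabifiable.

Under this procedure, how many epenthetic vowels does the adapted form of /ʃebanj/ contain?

The unsyllabifiable consonants are /n/, /j/; each receives one epenthetic vowel.

2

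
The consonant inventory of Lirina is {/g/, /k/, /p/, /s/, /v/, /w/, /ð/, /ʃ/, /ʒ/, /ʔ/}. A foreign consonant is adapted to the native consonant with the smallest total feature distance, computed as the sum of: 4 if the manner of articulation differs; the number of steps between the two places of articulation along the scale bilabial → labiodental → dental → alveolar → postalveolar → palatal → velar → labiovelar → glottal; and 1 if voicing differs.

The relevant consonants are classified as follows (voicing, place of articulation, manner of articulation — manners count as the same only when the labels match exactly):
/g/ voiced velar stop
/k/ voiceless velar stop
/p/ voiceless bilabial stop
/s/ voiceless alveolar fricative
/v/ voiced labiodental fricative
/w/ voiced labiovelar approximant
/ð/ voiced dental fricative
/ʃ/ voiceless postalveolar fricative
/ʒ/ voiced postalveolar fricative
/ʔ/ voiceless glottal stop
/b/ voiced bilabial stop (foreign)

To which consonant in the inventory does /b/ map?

p

/p/ is closest: same manner (stop), place distance 0 (bilabial→bilabial), voicing differs (+1); total 1. Next closest is /v/ at distance 5.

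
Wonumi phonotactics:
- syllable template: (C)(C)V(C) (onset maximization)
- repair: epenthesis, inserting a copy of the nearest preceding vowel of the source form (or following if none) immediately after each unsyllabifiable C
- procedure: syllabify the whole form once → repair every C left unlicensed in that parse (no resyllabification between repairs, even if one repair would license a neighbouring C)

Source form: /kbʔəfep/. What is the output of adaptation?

kəbʔəfep

Syllabifying with onset maximization leaves /k/ stranded (at most one coda consonant is licensed; onsets may contain at most 2 consonants).
Epenthesis after each stranded consonant: /k/ → /kə/.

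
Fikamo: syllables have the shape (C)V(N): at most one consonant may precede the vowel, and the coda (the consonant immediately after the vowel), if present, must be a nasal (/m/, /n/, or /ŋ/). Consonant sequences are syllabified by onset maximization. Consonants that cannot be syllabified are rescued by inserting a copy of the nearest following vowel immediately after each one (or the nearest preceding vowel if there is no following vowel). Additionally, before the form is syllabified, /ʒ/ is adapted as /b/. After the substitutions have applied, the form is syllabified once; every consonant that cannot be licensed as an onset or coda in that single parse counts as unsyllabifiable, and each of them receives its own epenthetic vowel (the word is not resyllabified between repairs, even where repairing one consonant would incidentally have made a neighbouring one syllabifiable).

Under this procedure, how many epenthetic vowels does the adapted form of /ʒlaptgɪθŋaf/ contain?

After substitution the input is /blaptgɪθŋaf/.
The unsyllabifiable consonants are /b/, /p/, /t/, /θ/, /f/; each receives one epenthetic vowel.

5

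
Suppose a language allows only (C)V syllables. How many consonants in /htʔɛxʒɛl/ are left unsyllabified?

4

Syllabifying with onset maximization leaves /h/, /t/, /x/, /l/ stranded (no codas are permitted; onsets are limited to one consonant).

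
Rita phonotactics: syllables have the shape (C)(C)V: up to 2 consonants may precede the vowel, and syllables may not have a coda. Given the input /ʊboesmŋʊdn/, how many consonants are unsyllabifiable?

3

Under (C)(C)V, the unsyllabifiable consonants are /s/, /d/, /n/ (no codas are permitted; onsets may contain at most 2 consonants).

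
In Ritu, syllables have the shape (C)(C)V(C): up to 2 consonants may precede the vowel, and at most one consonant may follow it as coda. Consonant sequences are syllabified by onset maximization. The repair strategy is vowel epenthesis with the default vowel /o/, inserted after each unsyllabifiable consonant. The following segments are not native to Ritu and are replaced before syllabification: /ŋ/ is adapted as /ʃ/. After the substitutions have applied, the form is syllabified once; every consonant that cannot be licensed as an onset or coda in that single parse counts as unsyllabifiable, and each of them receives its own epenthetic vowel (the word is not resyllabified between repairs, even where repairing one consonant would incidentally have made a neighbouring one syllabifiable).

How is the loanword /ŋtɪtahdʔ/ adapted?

Substitution: /ŋ/ → /ʃ/, giving /ʃtɪtahdʔ/.
The consonants /d/, /ʔ/ cannot be parsed into a legal (C)(C)V(C) syllable (at most one coda consonant is licensed; onsets may contain at most 2 consonants).
Epenthesis after each stranded consonant: /d/ → /do/, /ʔ/ → /ʔo/.

ʃtɪtahdoʔo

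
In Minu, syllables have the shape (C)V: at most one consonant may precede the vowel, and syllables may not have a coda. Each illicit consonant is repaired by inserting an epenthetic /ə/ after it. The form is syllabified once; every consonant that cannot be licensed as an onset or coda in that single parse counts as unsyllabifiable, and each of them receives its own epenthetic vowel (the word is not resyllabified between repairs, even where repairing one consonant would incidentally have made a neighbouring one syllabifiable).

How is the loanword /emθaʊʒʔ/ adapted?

eməθaʊʒəʔə

Syllabifying with onset maximization leaves /m/, /ʒ/, /ʔ/ stranded (no codas are permitted; onsets are limited to one consonant).
Each unlicensed consonant becomes the onset of a new syllable: /m/ → /mə/, /ʒ/ → /ʒə/, /ʔ/ → /ʔə/.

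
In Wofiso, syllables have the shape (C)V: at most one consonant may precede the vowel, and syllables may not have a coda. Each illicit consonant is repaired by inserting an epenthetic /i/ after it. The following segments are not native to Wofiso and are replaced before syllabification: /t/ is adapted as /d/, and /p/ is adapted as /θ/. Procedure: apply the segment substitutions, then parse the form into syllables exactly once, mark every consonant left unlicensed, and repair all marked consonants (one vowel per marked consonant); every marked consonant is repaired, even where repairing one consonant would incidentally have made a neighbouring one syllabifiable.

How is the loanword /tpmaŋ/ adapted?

diθimaŋi

Substitution: /t/ → /d/, /p/ → /θ/, giving /dθmaŋ/.
The consonants /d/, /θ/, /ŋ/ cannot be parsed into a legal (C)V syllable (no codas are permitted; onsets are limited to one consonant).
Inserting the epenthetic vowel yields /d/ → /di/, /θ/ → /θi/, /ŋ/ → /ŋi/.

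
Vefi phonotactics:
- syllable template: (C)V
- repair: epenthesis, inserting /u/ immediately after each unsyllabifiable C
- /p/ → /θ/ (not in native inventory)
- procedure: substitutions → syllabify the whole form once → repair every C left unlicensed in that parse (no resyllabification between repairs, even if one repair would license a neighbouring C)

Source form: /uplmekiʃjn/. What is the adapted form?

uθulumekiʃujunu

Substitution: /p/ → /θ/, giving /uθlmekiʃjn/.
Under (C)V, the unsyllabifiable consonants are /θ/, /l/, /ʃ/, /j/, /n/ (no codas are permitted; onsets are limited to one consonant).
Each unlicensed consonant becomes the onset of a new syllable: /θ/ → /θu/, /l/ → /lu/, /ʃ/ → /ʃu/, /j/ → /ju/, /n/ → /nu/.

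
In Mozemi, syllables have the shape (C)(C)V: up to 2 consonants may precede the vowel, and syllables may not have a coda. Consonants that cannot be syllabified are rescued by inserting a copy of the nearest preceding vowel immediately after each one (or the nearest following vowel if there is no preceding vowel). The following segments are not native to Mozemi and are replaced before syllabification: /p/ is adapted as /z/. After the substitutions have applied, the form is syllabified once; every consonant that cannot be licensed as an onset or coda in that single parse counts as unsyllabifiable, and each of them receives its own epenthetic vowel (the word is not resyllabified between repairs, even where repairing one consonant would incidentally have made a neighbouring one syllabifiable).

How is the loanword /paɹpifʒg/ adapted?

zaɹzifiʒigi

Substitution: /p/ → /z/, giving /zaɹzifʒg/.
Under (C)(C)V, the unsyllabifiable consonants are /f/, /ʒ/, /g/ (no codas are permitted; onsets may contain at most 2 consonants).
Each unlicensed consonant becomes the onset of a new syllable: /f/ → /fi/, /ʒ/ → /ʒi/, /g/ → /gi/.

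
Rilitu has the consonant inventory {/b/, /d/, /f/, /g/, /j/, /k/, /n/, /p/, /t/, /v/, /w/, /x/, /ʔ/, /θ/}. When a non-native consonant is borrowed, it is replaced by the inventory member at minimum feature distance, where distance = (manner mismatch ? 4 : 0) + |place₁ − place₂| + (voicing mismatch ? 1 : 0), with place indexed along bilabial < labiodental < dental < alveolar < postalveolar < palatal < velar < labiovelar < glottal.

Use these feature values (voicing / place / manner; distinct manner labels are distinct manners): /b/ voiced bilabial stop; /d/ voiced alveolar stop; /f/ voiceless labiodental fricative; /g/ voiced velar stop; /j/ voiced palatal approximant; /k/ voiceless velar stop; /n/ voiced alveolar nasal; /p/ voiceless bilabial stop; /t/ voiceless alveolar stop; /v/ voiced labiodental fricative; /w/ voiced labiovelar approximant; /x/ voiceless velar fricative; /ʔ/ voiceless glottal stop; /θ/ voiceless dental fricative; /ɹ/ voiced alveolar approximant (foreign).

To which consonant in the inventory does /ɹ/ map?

/j/ is closest: same manner (approximant), place distance 2 (alveolar→palatal), same voicing; total 2. Next closest is /d/ at distance 4.

j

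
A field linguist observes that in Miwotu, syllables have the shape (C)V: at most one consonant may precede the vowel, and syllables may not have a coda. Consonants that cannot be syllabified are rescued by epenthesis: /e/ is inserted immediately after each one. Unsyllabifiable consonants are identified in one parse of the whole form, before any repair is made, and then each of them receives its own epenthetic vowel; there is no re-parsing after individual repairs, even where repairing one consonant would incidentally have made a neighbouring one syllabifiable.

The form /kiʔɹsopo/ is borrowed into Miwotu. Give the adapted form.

Syllabifying with onset maximization leaves /ʔ/, /ɹ/ stranded (no codas are permitted; onsets are limited to one consonant).
Epenthesis after each stranded consonant: /ʔ/ → /ʔe/, /ɹ/ → /ɹe/.

kiʔeɹesopo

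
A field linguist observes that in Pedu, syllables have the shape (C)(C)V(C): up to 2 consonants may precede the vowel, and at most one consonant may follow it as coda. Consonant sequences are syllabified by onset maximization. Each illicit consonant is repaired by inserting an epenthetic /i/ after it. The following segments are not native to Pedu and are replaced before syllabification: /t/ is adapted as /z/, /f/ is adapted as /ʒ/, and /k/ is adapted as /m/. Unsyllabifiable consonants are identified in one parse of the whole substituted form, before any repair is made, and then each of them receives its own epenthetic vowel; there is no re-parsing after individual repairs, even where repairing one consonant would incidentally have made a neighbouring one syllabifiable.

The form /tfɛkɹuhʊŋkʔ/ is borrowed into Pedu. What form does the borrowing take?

Substitution: /t/ → /z/, /f/ → /ʒ/, /k/ → /m/, giving /zʒɛmɹuhʊŋmʔ/.
Syllabifying with onset maximization leaves /m/, /ʔ/ stranded (at most one coda consonant is licensed; onsets may contain at most 2 consonants).
Epenthesis after each stranded consonant: /m/ → /mi/, /ʔ/ → /ʔi/.

zʒɛmɹuhʊŋmiʔi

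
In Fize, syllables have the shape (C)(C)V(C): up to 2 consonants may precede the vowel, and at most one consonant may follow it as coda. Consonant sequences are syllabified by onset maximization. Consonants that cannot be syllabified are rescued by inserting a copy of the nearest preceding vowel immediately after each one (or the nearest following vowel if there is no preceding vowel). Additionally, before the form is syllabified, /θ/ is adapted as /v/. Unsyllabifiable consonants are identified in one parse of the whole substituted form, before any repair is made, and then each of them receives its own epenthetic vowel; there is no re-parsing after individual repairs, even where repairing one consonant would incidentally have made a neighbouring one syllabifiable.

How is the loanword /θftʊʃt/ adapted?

Substitution: /θ/ → /v/, giving /vftʊʃt/.
Syllabifying with onset maximization leaves /v/, /t/ stranded (at most one coda consonant is licensed; onsets may contain at most 2 consonants).
Epenthesis after each stranded consonant: /v/ → /vʊ/, /t/ → /tʊ/.

vʊftʊʃtʊ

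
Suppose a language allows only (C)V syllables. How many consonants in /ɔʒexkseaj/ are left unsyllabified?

3

Syllabifying with onset maximization leaves /x/, /k/, /j/ stranded (no codas are permitted; onsets are limited to one consonant).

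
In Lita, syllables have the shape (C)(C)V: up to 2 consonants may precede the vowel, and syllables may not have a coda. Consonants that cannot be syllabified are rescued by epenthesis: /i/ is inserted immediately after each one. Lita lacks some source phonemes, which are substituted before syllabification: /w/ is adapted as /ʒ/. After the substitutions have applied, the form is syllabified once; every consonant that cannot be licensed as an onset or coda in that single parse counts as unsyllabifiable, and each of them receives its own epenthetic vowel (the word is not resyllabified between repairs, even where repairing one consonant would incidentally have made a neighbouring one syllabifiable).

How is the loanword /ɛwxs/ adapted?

ɛʒixisi

Substitution: /w/ → /ʒ/, giving /ɛʒxs/.
Under (C)(C)V, the unsyllabifiable consonants are /ʒ/, /x/, /s/ (no codas are permitted; onsets may contain at most 2 consonants).
Inserting the epenthetic vowel yields /ʒ/ → /ʒi/, /x/ → /xi/, /s/ → /si/.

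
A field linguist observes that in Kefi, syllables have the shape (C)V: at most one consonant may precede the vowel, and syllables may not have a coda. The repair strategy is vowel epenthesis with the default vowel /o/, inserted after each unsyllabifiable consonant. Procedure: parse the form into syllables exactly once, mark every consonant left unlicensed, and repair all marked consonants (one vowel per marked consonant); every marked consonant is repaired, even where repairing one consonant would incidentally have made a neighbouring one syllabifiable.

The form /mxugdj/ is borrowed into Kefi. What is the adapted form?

moxugodojo

The consonants /m/, /g/, /d/, /j/ cannot be parsed into a legal (C)V syllable (no codas are permitted; onsets are limited to one consonant).
Each unlicensed consonant becomes the onset of a new syllable: /m/ → /mo/, /g/ → /go/, /d/ → /do/, /j/ → /jo/.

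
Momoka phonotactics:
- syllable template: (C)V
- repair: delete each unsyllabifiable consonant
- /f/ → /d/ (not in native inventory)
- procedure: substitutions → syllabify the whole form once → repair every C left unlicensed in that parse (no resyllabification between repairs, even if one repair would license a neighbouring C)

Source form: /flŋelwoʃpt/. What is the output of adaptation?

Substitution: /f/ → /d/, giving /dlŋelwoʃpt/.
The consonants /d/, /l/, /l/, /ʃ/, /p/, /t/ cannot be parsed into a legal (C)V syllable (no codas are permitted; onsets are limited to one consonant).
Deletion applies to /d/, /l/, /l/, /ʃ/, /p/, /t/.

ŋewo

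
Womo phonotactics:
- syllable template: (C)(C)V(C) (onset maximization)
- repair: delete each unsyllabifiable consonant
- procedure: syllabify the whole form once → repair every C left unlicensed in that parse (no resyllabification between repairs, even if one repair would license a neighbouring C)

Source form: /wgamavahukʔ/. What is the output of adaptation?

wgamavahuk

The consonants /ʔ/ cannot be parsed into a legal (C)(C)V(C) syllable (at most one coda consonant is licensed; onsets may contain at most 2 consonants).
Each unlicensed consonant is deleted: /ʔ/.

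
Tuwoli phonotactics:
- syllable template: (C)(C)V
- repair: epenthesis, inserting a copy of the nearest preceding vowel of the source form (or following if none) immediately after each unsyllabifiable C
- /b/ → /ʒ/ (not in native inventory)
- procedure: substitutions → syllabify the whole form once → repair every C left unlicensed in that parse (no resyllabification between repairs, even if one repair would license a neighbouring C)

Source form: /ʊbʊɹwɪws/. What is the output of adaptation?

Substitution: /b/ → /ʒ/, giving /ʊʒʊɹwɪws/.
Syllabifying with onset maximization leaves /w/, /s/ stranded (no codas are permitted; onsets may contain at most 2 consonants).
Inserting the epenthetic vowel yields /w/ → /wɪ/, /s/ → /sɪ/.

ʊʒʊɹwɪwɪsɪ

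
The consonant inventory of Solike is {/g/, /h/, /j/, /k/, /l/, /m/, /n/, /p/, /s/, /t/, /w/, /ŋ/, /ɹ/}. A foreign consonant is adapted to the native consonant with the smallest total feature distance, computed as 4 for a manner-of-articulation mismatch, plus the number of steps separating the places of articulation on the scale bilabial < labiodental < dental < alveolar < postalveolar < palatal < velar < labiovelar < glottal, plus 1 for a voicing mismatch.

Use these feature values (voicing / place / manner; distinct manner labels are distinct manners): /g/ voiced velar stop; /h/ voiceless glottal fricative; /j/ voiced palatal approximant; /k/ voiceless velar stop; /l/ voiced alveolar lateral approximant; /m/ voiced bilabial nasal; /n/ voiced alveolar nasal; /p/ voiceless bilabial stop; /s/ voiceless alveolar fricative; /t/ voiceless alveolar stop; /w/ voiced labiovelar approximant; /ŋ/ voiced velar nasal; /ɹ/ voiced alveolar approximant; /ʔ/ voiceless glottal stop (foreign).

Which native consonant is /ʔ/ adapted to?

/k/ is closest: same manner (stop), place distance 2 (glottal→velar), same voicing; total 2. Next closest is /g/ at distance 3.

k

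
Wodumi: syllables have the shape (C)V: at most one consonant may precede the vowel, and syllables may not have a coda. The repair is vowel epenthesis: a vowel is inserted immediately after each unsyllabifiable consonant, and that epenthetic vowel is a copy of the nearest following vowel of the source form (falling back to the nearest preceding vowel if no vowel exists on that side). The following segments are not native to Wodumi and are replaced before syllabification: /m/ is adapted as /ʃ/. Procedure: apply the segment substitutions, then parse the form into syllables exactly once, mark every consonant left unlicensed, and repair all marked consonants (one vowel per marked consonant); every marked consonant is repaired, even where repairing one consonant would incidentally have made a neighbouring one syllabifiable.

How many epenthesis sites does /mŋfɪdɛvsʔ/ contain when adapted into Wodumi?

After substitution the input is /ʃŋfɪdɛvsʔ/.
The unsyllabifiable consonants are /ʃ/, /ŋ/, /v/, /s/, /ʔ/; each receives one epenthetic vowel.

5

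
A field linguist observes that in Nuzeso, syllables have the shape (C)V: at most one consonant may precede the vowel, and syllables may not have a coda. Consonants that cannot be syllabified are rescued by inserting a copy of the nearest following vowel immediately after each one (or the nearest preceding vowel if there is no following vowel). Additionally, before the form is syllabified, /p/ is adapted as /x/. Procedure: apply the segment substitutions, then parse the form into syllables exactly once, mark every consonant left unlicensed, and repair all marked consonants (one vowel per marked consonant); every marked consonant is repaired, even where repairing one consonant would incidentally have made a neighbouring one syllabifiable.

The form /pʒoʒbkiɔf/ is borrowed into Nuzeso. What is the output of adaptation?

xoʒoʒibikiɔfɔ

Substitution: /p/ → /x/, giving /xʒoʒbkiɔf/.
Syllabifying with onset maximization leaves /x/, /ʒ/, /b/, /f/ stranded (no codas are permitted; onsets are limited to one consonant).
Inserting the epenthetic vowel yields /x/ → /xo/, /ʒ/ → /ʒi/, /b/ → /bi/, /f/ → /fɔ/.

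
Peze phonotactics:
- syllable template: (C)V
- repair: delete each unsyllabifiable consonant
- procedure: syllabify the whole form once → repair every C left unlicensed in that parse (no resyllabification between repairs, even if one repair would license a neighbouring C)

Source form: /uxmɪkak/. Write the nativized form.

Under (C)V, the unsyllabifiable consonants are /x/, /k/ (no codas are permitted; onsets are limited to one consonant).
Deleting the stranded consonants removes /x/, /k/.

umɪka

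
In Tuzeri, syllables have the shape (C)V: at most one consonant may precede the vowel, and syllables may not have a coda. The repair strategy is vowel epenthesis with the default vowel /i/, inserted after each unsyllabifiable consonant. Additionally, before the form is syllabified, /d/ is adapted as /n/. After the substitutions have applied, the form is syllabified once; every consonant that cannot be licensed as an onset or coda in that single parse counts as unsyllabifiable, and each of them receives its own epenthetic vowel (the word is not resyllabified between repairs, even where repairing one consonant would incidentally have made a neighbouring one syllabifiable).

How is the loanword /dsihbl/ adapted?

nisihibili

Substitution: /d/ → /n/, giving /nsihbl/.
Under (C)V, the unsyllabifiable consonants are /n/, /h/, /b/, /l/ (no codas are permitted; onsets are limited to one consonant).
Inserting the epenthetic vowel yields /n/ → /ni/, /h/ → /hi/, /b/ → /bi/, /l/ → /li/.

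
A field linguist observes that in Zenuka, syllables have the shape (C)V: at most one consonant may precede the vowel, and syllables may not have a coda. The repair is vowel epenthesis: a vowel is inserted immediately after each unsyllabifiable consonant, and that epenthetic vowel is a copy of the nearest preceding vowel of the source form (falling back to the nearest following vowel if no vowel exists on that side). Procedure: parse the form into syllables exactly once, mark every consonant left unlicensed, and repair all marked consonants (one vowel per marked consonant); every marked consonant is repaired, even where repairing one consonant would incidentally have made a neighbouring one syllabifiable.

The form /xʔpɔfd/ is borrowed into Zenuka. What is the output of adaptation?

xɔʔɔpɔfɔdɔ

Under (C)V, the unsyllabifiable consonants are /x/, /ʔ/, /f/, /d/ (no codas are permitted; onsets are limited to one consonant).
Each unlicensed consonant becomes the onset of a new syllable: /x/ → /xɔ/, /ʔ/ → /ʔɔ/, /f/ → /fɔ/, /d/ → /dɔ/.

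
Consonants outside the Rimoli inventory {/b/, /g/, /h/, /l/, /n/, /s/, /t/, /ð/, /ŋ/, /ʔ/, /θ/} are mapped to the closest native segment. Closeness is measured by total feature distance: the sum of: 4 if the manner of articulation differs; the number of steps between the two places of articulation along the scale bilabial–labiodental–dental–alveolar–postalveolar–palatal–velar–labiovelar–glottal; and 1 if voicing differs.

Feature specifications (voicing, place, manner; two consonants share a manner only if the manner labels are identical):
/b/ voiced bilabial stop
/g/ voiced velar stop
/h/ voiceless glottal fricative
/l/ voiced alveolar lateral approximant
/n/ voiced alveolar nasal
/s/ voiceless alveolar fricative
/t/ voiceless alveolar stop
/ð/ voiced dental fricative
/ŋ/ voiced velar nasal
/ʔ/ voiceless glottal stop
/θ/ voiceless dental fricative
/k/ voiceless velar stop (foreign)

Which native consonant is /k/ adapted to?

/g/ is closest: same manner (stop), place distance 0 (velar→velar), voicing differs (+1); total 1. Next closest is /ʔ/ at distance 2.

g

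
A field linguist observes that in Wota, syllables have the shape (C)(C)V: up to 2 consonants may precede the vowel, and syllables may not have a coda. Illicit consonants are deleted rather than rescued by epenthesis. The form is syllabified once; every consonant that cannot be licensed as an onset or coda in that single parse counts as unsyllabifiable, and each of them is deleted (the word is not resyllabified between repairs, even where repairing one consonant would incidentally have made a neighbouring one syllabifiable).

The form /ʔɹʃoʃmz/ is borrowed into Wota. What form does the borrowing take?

Syllabifying with onset maximization leaves /ʔ/, /ʃ/, /m/, /z/ stranded (no codas are permitted; onsets may contain at most 2 consonants).
Deletion applies to /ʔ/, /ʃ/, /m/, /z/.

ɹʃo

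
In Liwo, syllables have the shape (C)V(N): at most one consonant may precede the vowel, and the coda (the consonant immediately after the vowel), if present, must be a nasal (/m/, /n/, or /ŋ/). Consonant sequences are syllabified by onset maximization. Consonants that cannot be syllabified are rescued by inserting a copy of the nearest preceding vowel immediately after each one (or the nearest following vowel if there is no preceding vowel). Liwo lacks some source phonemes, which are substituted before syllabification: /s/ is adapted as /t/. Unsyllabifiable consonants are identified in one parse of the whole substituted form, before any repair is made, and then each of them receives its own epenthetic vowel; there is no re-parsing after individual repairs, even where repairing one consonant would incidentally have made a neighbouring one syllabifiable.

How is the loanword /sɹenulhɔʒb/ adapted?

teɹenuluhɔʒɔbɔ

Substitution: /s/ → /t/, giving /tɹenulhɔʒb/.
The consonants /t/, /l/, /ʒ/, /b/ cannot be parsed into a legal (C)V(N) syllable (only a nasal (/m/, /n/, or /ŋ/) is licensed in coda position; onsets are limited to one consonant).
Epenthesis after each stranded consonant: /t/ → /te/, /l/ → /lu/, /ʒ/ → /ʒɔ/, /b/ → /bɔ/.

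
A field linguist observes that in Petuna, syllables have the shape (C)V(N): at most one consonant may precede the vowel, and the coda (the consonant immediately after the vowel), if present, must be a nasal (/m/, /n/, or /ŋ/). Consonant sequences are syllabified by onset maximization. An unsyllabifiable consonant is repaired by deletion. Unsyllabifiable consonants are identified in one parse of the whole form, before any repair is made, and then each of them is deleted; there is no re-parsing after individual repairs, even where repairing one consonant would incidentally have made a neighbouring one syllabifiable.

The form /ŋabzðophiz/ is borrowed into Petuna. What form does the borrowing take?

ŋaðohi

The consonants /b/, /z/, /p/, /z/ cannot be parsed into a legal (C)V(N) syllable (only a nasal (/m/, /n/, or /ŋ/) is licensed in coda position; onsets are limited to one consonant).
Deleting the stranded consonants removes /b/, /z/, /p/, /z/.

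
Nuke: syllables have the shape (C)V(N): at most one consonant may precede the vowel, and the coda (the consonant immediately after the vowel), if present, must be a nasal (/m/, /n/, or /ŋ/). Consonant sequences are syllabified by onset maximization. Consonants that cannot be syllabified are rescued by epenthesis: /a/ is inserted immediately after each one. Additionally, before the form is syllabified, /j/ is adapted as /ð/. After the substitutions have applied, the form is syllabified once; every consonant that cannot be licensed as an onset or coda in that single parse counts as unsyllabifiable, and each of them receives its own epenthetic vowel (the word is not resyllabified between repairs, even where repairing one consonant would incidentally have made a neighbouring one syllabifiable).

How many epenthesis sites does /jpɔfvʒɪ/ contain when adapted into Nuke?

After substitution the input is /ðpɔfvʒɪ/.
The unsyllabifiable consonants are /ð/, /f/, /v/; each receives one epenthetic vowel.

3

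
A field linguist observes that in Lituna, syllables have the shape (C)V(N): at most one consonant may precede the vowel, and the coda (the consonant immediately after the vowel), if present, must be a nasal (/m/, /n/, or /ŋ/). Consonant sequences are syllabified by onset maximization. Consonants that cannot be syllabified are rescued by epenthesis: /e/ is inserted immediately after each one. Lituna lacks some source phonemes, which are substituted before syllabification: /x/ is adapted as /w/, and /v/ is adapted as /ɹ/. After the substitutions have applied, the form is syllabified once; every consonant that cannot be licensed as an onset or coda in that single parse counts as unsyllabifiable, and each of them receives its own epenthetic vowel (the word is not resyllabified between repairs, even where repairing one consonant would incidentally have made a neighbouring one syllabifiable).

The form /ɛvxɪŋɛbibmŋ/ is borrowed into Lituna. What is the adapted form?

Substitution: /v/ → /ɹ/, /x/ → /w/, giving /ɛɹwɪŋɛbibmŋ/.
The consonants /ɹ/, /b/, /m/, /ŋ/ cannot be parsed into a legal (C)V(N) syllable (only a nasal (/m/, /n/, or /ŋ/) is licensed in coda position; onsets are limited to one consonant).
Epenthesis after each stranded consonant: /ɹ/ → /ɹe/, /b/ → /be/, /m/ → /me/, /ŋ/ → /ŋe/.

ɛɹewɪŋɛbibemeŋe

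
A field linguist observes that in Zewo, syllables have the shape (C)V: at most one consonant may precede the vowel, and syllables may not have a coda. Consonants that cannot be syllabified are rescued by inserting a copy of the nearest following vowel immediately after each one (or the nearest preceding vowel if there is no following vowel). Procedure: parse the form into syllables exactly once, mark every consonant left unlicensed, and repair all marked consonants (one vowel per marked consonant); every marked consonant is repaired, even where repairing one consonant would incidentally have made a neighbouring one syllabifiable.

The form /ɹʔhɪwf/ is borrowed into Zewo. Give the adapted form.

ɹɪʔɪhɪwɪfɪ

Under (C)V, the unsyllabifiable consonants are /ɹ/, /ʔ/, /w/, /f/ (no codas are permitted; onsets are limited to one consonant).
Each unlicensed consonant becomes the onset of a new syllable: /ɹ/ → /ɹɪ/, /ʔ/ → /ʔɪ/, /w/ → /wɪ/, /f/ → /fɪ/.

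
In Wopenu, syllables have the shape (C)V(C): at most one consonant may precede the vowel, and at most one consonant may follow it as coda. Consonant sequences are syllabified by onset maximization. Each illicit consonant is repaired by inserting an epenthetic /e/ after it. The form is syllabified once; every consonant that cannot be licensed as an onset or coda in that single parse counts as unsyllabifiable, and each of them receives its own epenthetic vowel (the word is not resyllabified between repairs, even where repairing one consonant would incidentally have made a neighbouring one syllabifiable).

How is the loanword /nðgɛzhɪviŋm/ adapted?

neðegɛzhɪviŋme

The consonants /n/, /ð/, /m/ cannot be parsed into a legal (C)V(C) syllable (at most one coda consonant is licensed; onsets are limited to one consonant).
Epenthesis after each stranded consonant: /n/ → /ne/, /ð/ → /ðe/, /m/ → /me/.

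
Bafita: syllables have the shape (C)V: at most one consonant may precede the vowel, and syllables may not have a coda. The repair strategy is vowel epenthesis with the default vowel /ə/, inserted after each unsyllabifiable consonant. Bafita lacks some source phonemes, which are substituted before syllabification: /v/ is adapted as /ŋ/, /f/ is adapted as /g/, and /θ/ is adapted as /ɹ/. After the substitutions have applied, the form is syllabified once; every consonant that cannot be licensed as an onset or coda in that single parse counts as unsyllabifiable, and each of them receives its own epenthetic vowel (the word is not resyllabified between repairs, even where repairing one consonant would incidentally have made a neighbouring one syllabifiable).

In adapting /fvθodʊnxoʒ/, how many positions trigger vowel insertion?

4

After substitution the input is /gŋɹodʊnxoʒ/.
The unsyllabifiable consonants are /g/, /ŋ/, /n/, /ʒ/; each receives one epenthetic vowel.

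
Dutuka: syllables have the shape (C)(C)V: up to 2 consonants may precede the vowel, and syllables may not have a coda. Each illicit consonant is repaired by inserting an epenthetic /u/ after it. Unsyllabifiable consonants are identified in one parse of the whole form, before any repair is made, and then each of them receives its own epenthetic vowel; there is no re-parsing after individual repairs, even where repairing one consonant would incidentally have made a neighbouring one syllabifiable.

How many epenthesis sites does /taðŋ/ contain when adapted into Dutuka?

2

The unsyllabifiable consonants are /ð/, /ŋ/; each receives one epenthetic vowel.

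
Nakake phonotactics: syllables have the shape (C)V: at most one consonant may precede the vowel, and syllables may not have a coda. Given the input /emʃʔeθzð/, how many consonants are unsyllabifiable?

The consonants /m/, /ʃ/, /θ/, /z/, /ð/ cannot be parsed into a legal (C)V syllable (no codas are permitted; onsets are limited to one consonant).

5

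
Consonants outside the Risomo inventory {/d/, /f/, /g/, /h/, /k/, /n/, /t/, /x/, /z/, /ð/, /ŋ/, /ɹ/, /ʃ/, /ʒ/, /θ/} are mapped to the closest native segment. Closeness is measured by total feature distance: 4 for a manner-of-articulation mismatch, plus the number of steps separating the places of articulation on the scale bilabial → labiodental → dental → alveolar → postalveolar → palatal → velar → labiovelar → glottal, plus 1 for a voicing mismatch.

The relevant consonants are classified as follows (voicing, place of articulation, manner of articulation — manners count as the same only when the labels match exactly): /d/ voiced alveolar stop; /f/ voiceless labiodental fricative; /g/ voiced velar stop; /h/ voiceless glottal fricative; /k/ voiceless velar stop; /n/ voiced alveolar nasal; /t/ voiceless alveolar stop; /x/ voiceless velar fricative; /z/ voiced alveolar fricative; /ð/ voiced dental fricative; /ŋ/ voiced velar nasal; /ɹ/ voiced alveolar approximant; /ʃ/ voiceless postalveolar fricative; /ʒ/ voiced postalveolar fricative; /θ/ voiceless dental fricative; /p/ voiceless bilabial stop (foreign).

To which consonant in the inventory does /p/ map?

t

/t/ is closest: same manner (stop), place distance 3 (bilabial→alveolar), same voicing; total 3. Next closest is /d/ at distance 4.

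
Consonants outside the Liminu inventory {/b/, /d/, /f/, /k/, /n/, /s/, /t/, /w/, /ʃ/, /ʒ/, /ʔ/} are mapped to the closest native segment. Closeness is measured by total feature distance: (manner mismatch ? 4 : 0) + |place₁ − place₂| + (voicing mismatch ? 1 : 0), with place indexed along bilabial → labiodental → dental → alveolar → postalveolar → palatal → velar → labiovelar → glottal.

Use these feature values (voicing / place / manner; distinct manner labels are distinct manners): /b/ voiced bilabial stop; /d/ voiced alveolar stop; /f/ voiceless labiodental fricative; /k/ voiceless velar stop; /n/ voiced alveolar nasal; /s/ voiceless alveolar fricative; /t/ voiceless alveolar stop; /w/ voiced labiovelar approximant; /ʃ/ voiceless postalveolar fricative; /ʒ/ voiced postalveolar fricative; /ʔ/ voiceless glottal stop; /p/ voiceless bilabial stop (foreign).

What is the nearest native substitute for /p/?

b

/b/ is closest: same manner (stop), place distance 0 (bilabial→bilabial), voicing differs (+1); total 1. Next closest is /t/ at distance 3.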